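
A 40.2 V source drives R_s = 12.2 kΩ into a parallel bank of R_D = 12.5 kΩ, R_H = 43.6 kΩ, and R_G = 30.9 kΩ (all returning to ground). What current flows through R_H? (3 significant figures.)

I ≈ 0.348 mA

Equivalent of the parallel group: R_p = 7.391 kΩ.
V_A = 40.2 × 7.391/19.59 = 15.17 V.
Branch current I = V_A/R_H = 15.17/43.6 = 0.3478 mA.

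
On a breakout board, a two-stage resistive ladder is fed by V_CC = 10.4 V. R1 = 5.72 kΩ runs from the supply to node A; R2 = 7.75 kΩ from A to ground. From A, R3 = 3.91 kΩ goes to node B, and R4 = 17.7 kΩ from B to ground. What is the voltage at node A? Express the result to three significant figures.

Looking into the second stage from A: R3 + R4 = 21.61 kΩ appears in parallel with R2.
Effective lower resistance at A: R2 ‖ 21.61 = 5.704 kΩ.
First divider: V_A = V_CC · 5.704/(5.72 + 5.704) = 5.193 V.

V_A ≈ 5.19 V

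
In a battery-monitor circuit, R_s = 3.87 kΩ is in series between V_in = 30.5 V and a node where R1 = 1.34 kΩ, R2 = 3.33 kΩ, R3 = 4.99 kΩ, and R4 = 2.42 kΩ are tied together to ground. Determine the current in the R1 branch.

Combine the parallel branches: R_p = (1/1.34 + 1/3.33 + 1/4.99 + 1/2.42)⁻¹ = 0.6023 kΩ.
Node voltage V_A = V_in · R_p/(R_s + R_p) = 30.5 × 0.1347 = 4.108 V.
I(R1) = V_A / R1 = 4.108/1.34 = 3.066 mA.

I ≈ 3.07 mA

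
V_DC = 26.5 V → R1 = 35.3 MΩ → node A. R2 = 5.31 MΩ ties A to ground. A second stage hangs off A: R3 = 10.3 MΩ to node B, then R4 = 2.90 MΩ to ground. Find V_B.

V_B ≈ 0.564 V

The second stage (R3 + R4 = 13.20 MΩ) loads node A in parallel with R2.
Effective lower resistance at A: R2 ‖ 13.20 = 3.787 MΩ.
First divider: V_A = V_DC · 3.787/(35.3 + 3.787) = 2.567 V.
V_B = V_A × 0.2197 = 0.5640 V.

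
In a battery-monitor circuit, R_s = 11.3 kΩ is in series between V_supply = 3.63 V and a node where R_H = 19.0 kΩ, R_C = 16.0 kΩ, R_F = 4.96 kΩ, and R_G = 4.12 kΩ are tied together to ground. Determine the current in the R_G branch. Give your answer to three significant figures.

Combine the parallel branches: R_p = (1/19.0 + 1/16.0 + 1/4.96 + 1/4.12)⁻¹ = 1.787 kΩ.
V_A by voltage divider: V_A = 3.63 × 1.787/(11.3 + 1.787) = 0.4958 V.
Branch current I = V_A/R_G = 0.4958/4.12 = 0.1203 mA.

I ≈ 0.120 mA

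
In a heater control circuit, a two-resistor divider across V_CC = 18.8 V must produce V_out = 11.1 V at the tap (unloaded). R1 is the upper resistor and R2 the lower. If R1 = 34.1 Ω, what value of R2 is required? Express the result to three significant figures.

V_out/V_CC = R2/(R1+R2) = 0.5904.
So R2 = R1 · V_out/(V_CC − V_out) = 34.1 × 11.1/(18.8 − 11.1) = 34.1 × 1.442 = 49.16 Ω.

R2 ≈ 49.2 Ω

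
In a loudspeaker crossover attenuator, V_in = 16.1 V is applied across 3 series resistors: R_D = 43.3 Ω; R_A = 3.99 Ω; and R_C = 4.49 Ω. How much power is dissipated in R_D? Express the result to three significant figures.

P ≈ 4.19 W

The common current is I = 16.1/51.78 = 0.3109 A.
P = I²R = 0.09668 × 43.3 = 4.186 W.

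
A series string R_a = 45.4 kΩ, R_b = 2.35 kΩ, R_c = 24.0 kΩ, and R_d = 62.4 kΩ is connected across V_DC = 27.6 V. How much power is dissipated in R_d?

P ≈ 2.64 mW

Series current I = V_DC/ΣR = 27.6/134.2 = 0.2057 mA.
V(R_d) = I·R = 12.84 V; P = V·I = 12.84 × 0.2057 = 2.641 mW.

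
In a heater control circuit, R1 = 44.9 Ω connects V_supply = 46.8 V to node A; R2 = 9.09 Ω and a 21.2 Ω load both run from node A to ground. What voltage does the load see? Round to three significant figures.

V_out ≈ 5.81 V

First combine the lower leg with the load: R2 ‖ R_L = 6.362 Ω.
Now apply the divider: V_out = 46.8 × 0.1241 = 5.808 V.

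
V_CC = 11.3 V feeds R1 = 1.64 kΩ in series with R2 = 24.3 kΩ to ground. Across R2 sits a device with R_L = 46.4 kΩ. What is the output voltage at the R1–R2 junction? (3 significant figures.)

V_out ≈ 10.2 V

First combine the lower leg with the load: R2 ‖ R_L = 15.95 kΩ.
Voltage divider with the loaded lower leg: V_out = 11.3 × 15.95/(1.64 + 15.95) = 11.3 × 0.9068 = 10.25 V.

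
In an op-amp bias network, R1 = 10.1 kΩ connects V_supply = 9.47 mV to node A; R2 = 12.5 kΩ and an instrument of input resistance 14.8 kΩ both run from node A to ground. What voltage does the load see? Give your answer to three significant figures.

V_out ≈ 3.80 mV

First combine the lower leg with the load: R2 ‖ R_L = 6.777 kΩ.
Voltage divider with the loaded lower leg: V_out = 9.47 × 6.777/(10.1 + 6.777) = 9.47 × 0.4015 = 3.803 mV.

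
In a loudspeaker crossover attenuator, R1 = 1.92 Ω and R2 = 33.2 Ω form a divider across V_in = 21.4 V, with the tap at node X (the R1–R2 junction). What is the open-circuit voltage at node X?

V_th ≈ 20.2 V

Open-circuit (no load on X): V_th = V_in · R2/(R1 + R2) = 21.4 × 33.2/(1.920 + 33.2) = 20.23 V.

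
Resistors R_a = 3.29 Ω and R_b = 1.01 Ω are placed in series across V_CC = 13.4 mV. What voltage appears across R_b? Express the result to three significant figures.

V ≈ 3.15 mV

Series total: ΣR = 3.29 + 1.01 = 4.300 Ω.
By the voltage-divider rule, V = 13.4 × 1.010/4.300 = 3.147 mV.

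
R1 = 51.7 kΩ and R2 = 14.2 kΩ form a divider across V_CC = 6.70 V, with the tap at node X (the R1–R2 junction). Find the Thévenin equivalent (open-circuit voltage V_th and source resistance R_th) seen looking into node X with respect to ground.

With X open, the divider is unloaded: V_th = 6.70 × 14.2/65.90 = 1.444 V.
Zeroing V_CC shorts the top of R1 to ground, so R_th = R1 ‖ R2 = 11.14 kΩ.

V_th ≈ 1.44 V, R_th ≈ 11.1 kΩ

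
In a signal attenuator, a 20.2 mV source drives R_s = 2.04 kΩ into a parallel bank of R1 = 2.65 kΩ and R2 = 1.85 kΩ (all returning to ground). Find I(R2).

I ≈ 3.80 µA

Equivalent of the parallel group: R_p = 1.089 kΩ.
V_A = 20.2 × 1.089/3.129 = 7.032 mV.
Branch current I = V_A/R2 = 7.032/1.85 = 3.801 µA.
(Check via current divider: I_total = 6.455 µA; share G_k/ΣG = 0.5889 → same result.)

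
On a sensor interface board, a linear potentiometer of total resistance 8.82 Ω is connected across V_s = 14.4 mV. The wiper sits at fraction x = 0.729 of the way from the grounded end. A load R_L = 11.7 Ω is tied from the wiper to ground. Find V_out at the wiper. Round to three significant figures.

Lower segment x·R_p = 6.430 Ω; upper segment (1−x)·R_p = 2.390 Ω.
Lower segment in parallel with the load: 6.430 ‖ 11.7 = 4.149 Ω.
V_out = 14.4 × 4.149/(2.390 + 4.149) = 9.137 mV.

V_out ≈ 9.14 mV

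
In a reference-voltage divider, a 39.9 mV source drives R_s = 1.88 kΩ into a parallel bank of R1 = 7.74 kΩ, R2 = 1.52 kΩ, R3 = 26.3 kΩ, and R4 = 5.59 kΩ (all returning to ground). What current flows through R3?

I ≈ 0.525 µA

Equivalent of the parallel group: R_p = 0.9960 kΩ.
V_A = 39.9 × 0.9960/2.876 = 13.82 mV.
Branch current I = V_A/R3 = 13.82/26.3 = 0.5254 µA.
(Check via current divider: I_total = 13.87 µA; share G_k/ΣG = 0.03787 → same result.)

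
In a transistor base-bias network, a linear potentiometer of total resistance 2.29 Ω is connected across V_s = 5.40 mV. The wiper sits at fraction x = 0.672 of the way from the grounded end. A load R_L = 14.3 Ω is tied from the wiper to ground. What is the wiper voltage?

The pot divides into 0.7511 Ω above the wiper and 1.539 Ω below.
R_L loads the lower segment: effective lower R = 1.389 Ω.
V_out = 5.40 × 1.389/(0.7511 + 1.389) = 3.505 mV.

V_out ≈ 3.51 mV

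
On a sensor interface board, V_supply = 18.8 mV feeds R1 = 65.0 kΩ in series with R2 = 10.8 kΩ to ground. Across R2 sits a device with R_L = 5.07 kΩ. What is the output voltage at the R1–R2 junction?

V_out ≈ 0.948 mV

First combine the lower leg with the load: R2 ‖ R_L = 3.450 kΩ.
Then V_out = V_supply · R2'/(R1 + R2') = 18.8 × 3.450/68.45 = 0.9476 mV.
(Unloaded it would be 2.68 mV; the load pulls it down.)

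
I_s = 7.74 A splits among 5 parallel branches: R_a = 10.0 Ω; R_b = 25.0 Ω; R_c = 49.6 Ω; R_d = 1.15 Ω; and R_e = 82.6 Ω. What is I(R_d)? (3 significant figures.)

I ≈ 6.46 A

ΣG = 1/10.0 + 1/25.0 + 1/49.6 + 1/1.15 + 1/82.6 = 1.042.
Current divider: I(R_d) = I_s · G_k/ΣG = 7.74 × (0.8696/1.042) = 7.74 × 0.8346 = 6.460 A.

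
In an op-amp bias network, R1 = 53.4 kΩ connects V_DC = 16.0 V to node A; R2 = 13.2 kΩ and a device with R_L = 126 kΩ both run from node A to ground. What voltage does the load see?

R2 ‖ R_L = (13.2 × 126)/(13.2 + 126) = 11.95 kΩ.
Then V_out = V_DC · R2'/(R1 + R2') = 16.0 × 11.95/65.35 = 2.925 V.
(Unloaded it would be 3.17 V; the load pulls it down.)

V_out ≈ 2.93 V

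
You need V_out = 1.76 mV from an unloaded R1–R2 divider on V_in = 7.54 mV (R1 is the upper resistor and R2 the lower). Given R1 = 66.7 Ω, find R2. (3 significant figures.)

The divider ratio is R2/(R1+R2) = 1.76/7.54 = 0.2334.
R2 = R1 · 0.2334/(1 − 0.2334) = 20.31 Ω.

R2 ≈ 20.3 Ω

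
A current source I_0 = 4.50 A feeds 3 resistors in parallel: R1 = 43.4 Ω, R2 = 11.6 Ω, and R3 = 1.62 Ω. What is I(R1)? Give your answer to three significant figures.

I ≈ 0.143 A

ΣG = 1/43.4 + 1/11.6 + 1/1.62 = 0.7265.
R1 takes the fraction G_k/ΣG = 0.02304/0.7265 = 0.03171, so I = 4.50 × 0.03171 = 0.1427 A.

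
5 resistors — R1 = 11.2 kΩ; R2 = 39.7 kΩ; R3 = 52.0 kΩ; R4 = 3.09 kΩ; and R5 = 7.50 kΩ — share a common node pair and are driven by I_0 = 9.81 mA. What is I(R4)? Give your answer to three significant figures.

Total conductance ΣG = 1/11.2 + 1/39.7 + 1/52.0 + 1/3.09 + 1/7.50 = 0.5907 (units of 1/kΩ).
Current divider: I(R4) = I_0 · G_k/ΣG = 9.81 × (0.3236/0.5907) = 9.81 × 0.5479 = 5.375 mA.

I ≈ 5.37 mA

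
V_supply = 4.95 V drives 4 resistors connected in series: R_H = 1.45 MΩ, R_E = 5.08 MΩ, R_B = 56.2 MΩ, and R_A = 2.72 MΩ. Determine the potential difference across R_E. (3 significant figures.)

Total series resistance ΣR = 1.45 + 5.08 + 56.2 + 2.72 = 65.45 MΩ.
V = V_supply · R/ΣR = 4.95 × 0.07762 = 0.3842 V.

V ≈ 0.384 V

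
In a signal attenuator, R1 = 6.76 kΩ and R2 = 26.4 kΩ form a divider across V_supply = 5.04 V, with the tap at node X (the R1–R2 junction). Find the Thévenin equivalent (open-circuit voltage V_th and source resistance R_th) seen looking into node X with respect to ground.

V_th is the unloaded tap voltage: V_supply · R2/(R1+R2) = 5.04 × 0.7961 = 4.013 V.
With V_supply suppressed (replaced by a short), R_th = R1 ‖ R2 = (6.760 × 26.4)/(6.760 + 26.4) = 5.382 kΩ.

V_th ≈ 4.01 V, R_th ≈ 5.38 kΩ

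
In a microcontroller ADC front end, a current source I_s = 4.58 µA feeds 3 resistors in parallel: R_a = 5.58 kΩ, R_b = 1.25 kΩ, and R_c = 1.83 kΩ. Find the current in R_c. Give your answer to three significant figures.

I ≈ 1.64 µA

Total conductance ΣG = 1/5.58 + 1/1.25 + 1/1.83 = 1.526 (units of 1/kΩ).
R_c takes the fraction G_k/ΣG = 0.5464/1.526 = 0.3582, so I = 4.58 × 0.3582 = 1.640 µA.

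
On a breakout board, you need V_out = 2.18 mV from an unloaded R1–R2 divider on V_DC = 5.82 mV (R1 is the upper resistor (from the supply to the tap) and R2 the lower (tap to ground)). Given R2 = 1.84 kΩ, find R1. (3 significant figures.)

V_out/V_DC = R2/(R1+R2) = 0.3746.
R1 = R2·(1/k − 1) = 1.84 × 1.670 = 3.072 kΩ.

R1 ≈ 3.07 kΩ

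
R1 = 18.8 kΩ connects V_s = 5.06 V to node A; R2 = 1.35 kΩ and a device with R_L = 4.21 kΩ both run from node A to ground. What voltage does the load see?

First combine the lower leg with the load: R2 ‖ R_L = 1.022 kΩ.
Voltage divider with the loaded lower leg: V_out = 5.06 × 1.022/(18.8 + 1.022) = 5.06 × 0.05157 = 0.2609 V.

V_out ≈ 0.261 V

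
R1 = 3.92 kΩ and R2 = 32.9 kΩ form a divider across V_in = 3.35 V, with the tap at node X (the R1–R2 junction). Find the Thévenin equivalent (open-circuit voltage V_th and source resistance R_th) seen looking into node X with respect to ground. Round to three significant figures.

V_th is the unloaded tap voltage: V_in · R2/(R1+R2) = 3.35 × 0.8935 = 2.993 V.
Zeroing V_in shorts the top of R1 to ground, so R_th = R1 ‖ R2 = 3.503 kΩ.

V_th ≈ 2.99 V, R_th ≈ 3.50 kΩ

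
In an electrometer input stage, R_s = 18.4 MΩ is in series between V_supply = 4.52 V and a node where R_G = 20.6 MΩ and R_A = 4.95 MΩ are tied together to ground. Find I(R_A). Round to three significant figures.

I ≈ 0.163 µA

Combine the parallel branches: R_p = (1/20.6 + 1/4.95)⁻¹ = 3.991 MΩ.
V_A by voltage divider: V_A = 4.52 × 3.991/(18.4 + 3.991) = 0.8057 V.
I(R_A) = V_A / R_A = 0.8057/4.95 = 0.1628 µA.
(Equivalently: I_total = 0.2019 µA, then current-divider fraction G_k/ΣG = 0.8063.)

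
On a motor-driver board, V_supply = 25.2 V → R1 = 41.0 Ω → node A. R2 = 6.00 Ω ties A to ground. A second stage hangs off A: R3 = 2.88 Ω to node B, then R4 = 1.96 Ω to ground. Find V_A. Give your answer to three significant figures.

The second stage (R3 + R4 = 4.840 Ω) loads node A in parallel with R2.
Effective lower resistance at A: R2 ‖ 4.840 = 2.679 Ω.
First divider: V_A = V_supply · 2.679/(41.0 + 2.679) = 1.546 V.

V_A ≈ 1.55 V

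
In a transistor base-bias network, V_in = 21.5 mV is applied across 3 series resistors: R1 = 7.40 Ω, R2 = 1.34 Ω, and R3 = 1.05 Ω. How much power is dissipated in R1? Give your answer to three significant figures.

Series current I = V_in/ΣR = 21.5/9.790 = 2.196 mA.
V(R1) = I·R = 16.25 mV; P = V·I = 16.25 × 2.196 = 35.69 µW.

P ≈ 35.7 µW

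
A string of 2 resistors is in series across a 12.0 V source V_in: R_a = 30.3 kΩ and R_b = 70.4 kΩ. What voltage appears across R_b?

V ≈ 8.39 V

ΣR = 30.3 + 70.4 = 100.7 kΩ.
V = V_in · R/ΣR = 12.0 × 0.6991 = 8.389 V.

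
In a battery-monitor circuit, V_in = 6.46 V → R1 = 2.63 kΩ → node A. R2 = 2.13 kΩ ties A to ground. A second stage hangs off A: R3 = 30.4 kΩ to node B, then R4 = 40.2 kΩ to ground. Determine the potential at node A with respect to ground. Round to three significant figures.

Node A sees R2 in parallel with the series input of stage 2, R3 + R4 = 70.60 kΩ.
R2 ‖ (R3+R4) = 2.068 kΩ.
V_A = 6.46 × 2.068/(2.63 + 2.068) = 2.843 V.

V_A ≈ 2.84 V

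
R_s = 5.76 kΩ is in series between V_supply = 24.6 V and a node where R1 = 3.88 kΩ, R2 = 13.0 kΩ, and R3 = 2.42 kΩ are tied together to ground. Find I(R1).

I ≈ 1.19 mA

Equivalent of the parallel group: R_p = 1.337 kΩ.
V_A = 24.6 × 1.337/7.097 = 4.635 V.
Branch current I = V_A/R1 = 4.635/3.88 = 1.195 mA.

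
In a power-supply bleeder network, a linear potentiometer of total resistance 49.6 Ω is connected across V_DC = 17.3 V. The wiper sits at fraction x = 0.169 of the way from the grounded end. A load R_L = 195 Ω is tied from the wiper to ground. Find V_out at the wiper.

V_out ≈ 2.82 V

Split the track: R_lower = x·R_p = 8.382 Ω, R_upper = (1−x)·R_p = 41.22 Ω.
Lower segment in parallel with the load: 8.382 ‖ 195 = 8.037 Ω.
V_out = 17.3 × 8.037/(41.22 + 8.037) = 2.823 V.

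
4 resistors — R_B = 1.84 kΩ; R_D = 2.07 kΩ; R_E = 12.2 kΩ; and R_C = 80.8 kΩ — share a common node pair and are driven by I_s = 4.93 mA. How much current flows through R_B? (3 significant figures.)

Total conductance ΣG = 1/1.84 + 1/2.07 + 1/12.2 + 1/80.8 = 1.121 (units of 1/kΩ).
R_B takes the fraction G_k/ΣG = 0.5435/1.121 = 0.4849, so I = 4.93 × 0.4849 = 2.390 mA.

I ≈ 2.39 mA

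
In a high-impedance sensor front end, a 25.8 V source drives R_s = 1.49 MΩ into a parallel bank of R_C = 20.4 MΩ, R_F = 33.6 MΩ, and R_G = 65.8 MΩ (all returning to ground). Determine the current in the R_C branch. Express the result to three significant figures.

Combine the parallel branches: R_p = (1/20.4 + 1/33.6 + 1/65.8)⁻¹ = 10.64 MΩ.
Node voltage V_A = V_in · R_p/(R_s + R_p) = 25.8 × 0.8772 = 22.63 V.
Branch current I = V_A/R_C = 22.63/20.4 = 1.109 µA.

I ≈ 1.11 µA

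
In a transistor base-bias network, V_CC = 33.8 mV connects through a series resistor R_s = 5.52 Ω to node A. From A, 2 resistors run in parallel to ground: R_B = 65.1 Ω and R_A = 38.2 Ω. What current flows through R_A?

I ≈ 0.720 mA

Parallel bank: R_p = 1/(1/65.1 + 1/38.2) = 24.07 Ω.
V_A by voltage divider: V_A = 33.8 × 24.07/(5.52 + 24.07) = 27.50 mV.
I(R_A) = V_A / R_A = 27.50/38.2 = 0.7198 mA.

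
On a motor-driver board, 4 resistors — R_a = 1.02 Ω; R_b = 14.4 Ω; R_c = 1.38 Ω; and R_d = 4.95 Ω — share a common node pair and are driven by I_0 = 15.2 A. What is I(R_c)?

I ≈ 5.57 A

Total conductance ΣG = 1/1.02 + 1/14.4 + 1/1.38 + 1/4.95 = 1.976 (units of 1/Ω).
Current divider: I(R_c) = I_0 · G_k/ΣG = 15.2 × (0.7246/1.976) = 15.2 × 0.3666 = 5.573 A.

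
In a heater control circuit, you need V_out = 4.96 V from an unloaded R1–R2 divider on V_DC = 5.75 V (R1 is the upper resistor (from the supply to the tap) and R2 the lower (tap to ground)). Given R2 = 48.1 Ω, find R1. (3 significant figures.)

R1 ≈ 7.66 Ω

The divider ratio is R2/(R1+R2) = 4.96/5.75 = 0.8626.
Rearranging, R1 = R2·(1−k)/k = 48.1 × 0.1593 = 7.661 Ω.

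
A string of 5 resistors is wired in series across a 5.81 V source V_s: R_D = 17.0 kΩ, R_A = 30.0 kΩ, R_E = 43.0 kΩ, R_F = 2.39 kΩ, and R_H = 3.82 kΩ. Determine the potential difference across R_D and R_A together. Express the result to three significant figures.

Series total: ΣR = 17.0 + 30.0 + 43.0 + 2.39 + 3.82 = 96.21 kΩ.
R_{R_D..R_A} = 17.0 + 30.0 = 47.00 kΩ.
By the voltage-divider rule, V = 5.81 × 47.00/96.21 = 2.838 V.

V ≈ 2.84 V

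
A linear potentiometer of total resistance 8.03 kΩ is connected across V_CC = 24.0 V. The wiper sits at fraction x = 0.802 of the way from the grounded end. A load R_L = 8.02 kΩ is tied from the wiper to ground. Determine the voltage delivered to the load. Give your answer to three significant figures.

V_out ≈ 16.6 V

The pot divides into 1.590 kΩ above the wiper and 6.440 kΩ below.
R_L loads the lower segment: effective lower R = 3.572 kΩ.
Then V_out = V_CC · 3.572/(1.590 + 3.572) = 16.61 V.
(Unloaded: V_out = x·V_CC = 19.2 V.)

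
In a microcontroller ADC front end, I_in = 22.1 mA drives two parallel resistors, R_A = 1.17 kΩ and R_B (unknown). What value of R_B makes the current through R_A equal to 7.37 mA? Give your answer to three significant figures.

R_B ≈ 0.585 kΩ

The fraction through R_A equals R_B/(R_A+R_B).
7.37/22.1 = R_B/(R_A + R_B) → R_B = R_A · (0.3335)/(1 − 0.3335) = 1.17 × 0.5003 = 0.5854 kΩ.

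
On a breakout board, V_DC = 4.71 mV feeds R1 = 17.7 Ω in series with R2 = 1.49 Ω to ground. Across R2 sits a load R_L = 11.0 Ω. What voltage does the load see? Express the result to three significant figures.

R2 ‖ R_L = (1.49 × 11.0)/(1.49 + 11.0) = 1.312 Ω.
Then V_out = V_DC · R2'/(R1 + R2') = 4.71 × 1.312/19.01 = 0.3251 mV.

V_out ≈ 0.325 mV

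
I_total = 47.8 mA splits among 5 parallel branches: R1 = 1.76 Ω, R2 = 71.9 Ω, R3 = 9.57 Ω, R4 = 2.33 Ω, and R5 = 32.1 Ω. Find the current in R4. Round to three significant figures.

I ≈ 17.9 mA

Conductances: ΣG = 1/1.76 + 1/71.9 + 1/9.57 + 1/2.33 + 1/32.1 = 1.147 (1/Ω).
By the current-divider rule, I = I_total · G_k/ΣG = 47.8 × 0.3742 = 17.89 mA.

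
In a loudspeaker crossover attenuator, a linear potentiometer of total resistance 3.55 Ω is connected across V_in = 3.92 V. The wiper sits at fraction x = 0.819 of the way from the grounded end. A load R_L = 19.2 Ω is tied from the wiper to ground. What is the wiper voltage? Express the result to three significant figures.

The pot divides into 0.6426 Ω above the wiper and 2.907 Ω below.
Lower segment in parallel with the load: 2.907 ‖ 19.2 = 2.525 Ω.
V_out = 3.92 × 2.525/(0.6426 + 2.525) = 3.125 V.

V_out ≈ 3.12 V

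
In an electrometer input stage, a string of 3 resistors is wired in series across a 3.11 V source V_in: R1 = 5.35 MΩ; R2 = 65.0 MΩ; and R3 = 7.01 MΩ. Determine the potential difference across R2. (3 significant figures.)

Total series resistance ΣR = 5.35 + 65.0 + 7.01 = 77.36 MΩ.
V = V_in · R/ΣR = 3.11 × 0.8402 = 2.613 V.

V ≈ 2.61 V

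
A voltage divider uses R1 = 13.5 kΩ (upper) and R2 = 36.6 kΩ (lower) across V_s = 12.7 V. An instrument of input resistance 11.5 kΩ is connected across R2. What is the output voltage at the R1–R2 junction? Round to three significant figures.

V_out ≈ 4.99 V

R2 ‖ R_L = (36.6 × 11.5)/(36.6 + 11.5) = 8.751 kΩ.
Voltage divider with the loaded lower leg: V_out = 12.7 × 8.751/(13.5 + 8.751) = 12.7 × 0.3933 = 4.995 V.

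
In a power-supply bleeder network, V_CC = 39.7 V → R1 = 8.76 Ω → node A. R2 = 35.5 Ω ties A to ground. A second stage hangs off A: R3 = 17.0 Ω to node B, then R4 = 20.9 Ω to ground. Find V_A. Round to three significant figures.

Node A sees R2 in parallel with the series input of stage 2, R3 + R4 = 37.90 Ω.
Effective lower resistance at A: R2 ‖ 37.90 = 18.33 Ω.
So V_A = 39.7 × 0.6766 = 26.86 V.

V_A ≈ 26.9 V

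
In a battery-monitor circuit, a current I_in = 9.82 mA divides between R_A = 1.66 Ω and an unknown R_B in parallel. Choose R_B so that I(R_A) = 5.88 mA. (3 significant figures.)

The fraction through R_A equals R_B/(R_A+R_B).
With f = 0.5988, R_B = R_A · f/(1−f) = 1.66 × 1.492 = 2.477 Ω.

R_B ≈ 2.48 Ω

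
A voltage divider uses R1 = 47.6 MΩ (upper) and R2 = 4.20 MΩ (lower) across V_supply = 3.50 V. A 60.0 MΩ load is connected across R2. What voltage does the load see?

V_out ≈ 0.267 V

The load sits in parallel with R2, giving an effective lower resistance R2' = R2·R_L/(R2+R_L) = 3.925 MΩ.
Then V_out = V_supply · R2'/(R1 + R2') = 3.50 × 3.925/51.53 = 0.2666 V.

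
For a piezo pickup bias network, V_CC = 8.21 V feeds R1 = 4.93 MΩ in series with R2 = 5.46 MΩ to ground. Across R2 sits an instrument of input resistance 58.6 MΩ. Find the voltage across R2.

The load sits in parallel with R2, giving an effective lower resistance R2' = R2·R_L/(R2+R_L) = 4.995 MΩ.
Then V_out = V_CC · R2'/(R1 + R2') = 8.21 × 4.995/9.925 = 4.132 V.

V_out ≈ 4.13 V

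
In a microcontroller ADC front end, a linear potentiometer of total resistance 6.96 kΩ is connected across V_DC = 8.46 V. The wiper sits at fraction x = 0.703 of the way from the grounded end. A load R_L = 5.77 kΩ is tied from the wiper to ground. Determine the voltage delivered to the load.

Split the track: R_lower = x·R_p = 4.893 kΩ, R_upper = (1−x)·R_p = 2.067 kΩ.
R_L loads the lower segment: effective lower R = 2.648 kΩ.
Then V_out = V_DC · 2.648/(2.067 + 2.648) = 4.751 V.

V_out ≈ 4.75 V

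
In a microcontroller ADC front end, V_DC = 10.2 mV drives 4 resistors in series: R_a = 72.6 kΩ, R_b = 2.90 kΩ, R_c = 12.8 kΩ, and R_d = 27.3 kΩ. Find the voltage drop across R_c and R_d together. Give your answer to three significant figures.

Total series resistance ΣR = 72.6 + 2.90 + 12.8 + 27.3 = 115.6 kΩ.
R_{R_c..R_d} = 12.8 + 27.3 = 40.10 kΩ.
By the voltage-divider rule, V = 10.2 × 40.10/115.6 = 3.538 mV.

V ≈ 3.54 mV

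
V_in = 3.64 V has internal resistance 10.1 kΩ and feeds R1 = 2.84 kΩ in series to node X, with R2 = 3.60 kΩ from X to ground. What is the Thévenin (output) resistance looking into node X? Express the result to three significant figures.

R1' = 10.1 + 2.84 = 12.94 kΩ (source resistance + R1).
With V_in suppressed (replaced by a short), R_th = R1' ‖ R2 = (12.94 × 3.60)/(12.94 + 3.60) = 2.816 kΩ.

R_th ≈ 2.82 kΩ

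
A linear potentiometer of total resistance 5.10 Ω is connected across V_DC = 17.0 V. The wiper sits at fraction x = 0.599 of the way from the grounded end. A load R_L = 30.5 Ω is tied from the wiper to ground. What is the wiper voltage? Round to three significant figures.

Split the track: R_lower = x·R_p = 3.055 Ω, R_upper = (1−x)·R_p = 2.045 Ω.
(x·R_p) ‖ R_L = 2.777 Ω.
Loaded-divider output: V_out = 17.0 × 0.5759 = 9.790 V.
(Unloaded: V_out = x·V_DC = 10.2 V.)

V_out ≈ 9.79 V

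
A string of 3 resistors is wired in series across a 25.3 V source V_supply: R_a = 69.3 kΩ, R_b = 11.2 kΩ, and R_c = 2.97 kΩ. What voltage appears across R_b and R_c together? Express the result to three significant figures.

Series total: ΣR = 69.3 + 11.2 + 2.97 = 83.47 kΩ.
R_{R_b..R_c} = 11.2 + 2.97 = 14.17 kΩ.
V = V_supply · R/ΣR = 25.3 × 0.1698 = 4.295 V.

V ≈ 4.29 V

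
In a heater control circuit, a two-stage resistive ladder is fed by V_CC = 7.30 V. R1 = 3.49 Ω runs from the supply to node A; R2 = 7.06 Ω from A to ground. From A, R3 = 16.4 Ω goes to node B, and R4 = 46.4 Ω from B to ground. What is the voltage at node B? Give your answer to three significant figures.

V_B ≈ 3.48 V

Node A sees R2 in parallel with the series input of stage 2, R3 + R4 = 62.80 Ω.
Effective lower resistance at A: R2 ‖ 62.80 = 6.347 Ω.
First divider: V_A = V_CC · 6.347/(3.49 + 6.347) = 4.710 V.
V_B = V_A × 0.7389 = 3.480 V.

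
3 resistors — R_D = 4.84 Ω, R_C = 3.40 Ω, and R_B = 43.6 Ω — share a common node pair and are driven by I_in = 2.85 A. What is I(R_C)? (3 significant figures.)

ΣG = 1/4.84 + 1/3.40 + 1/43.6 = 0.5237.
By the current-divider rule, I = I_in · G_k/ΣG = 2.85 × 0.5617 = 1.601 A.

I ≈ 1.60 A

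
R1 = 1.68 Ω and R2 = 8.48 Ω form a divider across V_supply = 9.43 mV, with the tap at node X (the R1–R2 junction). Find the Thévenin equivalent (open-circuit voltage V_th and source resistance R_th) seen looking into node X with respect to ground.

V_th ≈ 7.87 mV, R_th ≈ 1.40 Ω

V_th is the unloaded tap voltage: V_supply · R2/(R1+R2) = 9.43 × 0.8346 = 7.871 mV.
Looking into X with the source shorted: R_th = R1·R2/(R1+R2) = 1.680 × 8.48/10.16 = 1.402 Ω.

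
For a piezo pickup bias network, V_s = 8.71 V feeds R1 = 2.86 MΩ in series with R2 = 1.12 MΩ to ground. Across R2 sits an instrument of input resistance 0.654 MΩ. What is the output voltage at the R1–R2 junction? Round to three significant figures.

V_out ≈ 1.10 V

First combine the lower leg with the load: R2 ‖ R_L = 0.4129 MΩ.
Now apply the divider: V_out = 8.71 × 0.1262 = 1.099 V.
(Unloaded it would be 2.45 V; the load pulls it down.)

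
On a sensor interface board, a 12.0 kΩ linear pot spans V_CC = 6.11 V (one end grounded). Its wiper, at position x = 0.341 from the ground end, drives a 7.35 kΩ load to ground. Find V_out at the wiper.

Split the track: R_lower = x·R_p = 4.092 kΩ, R_upper = (1−x)·R_p = 7.908 kΩ.
(x·R_p) ‖ R_L = 2.629 kΩ.
V_out = 6.11 × 2.629/(7.908 + 2.629) = 1.524 V.

V_out ≈ 1.52 V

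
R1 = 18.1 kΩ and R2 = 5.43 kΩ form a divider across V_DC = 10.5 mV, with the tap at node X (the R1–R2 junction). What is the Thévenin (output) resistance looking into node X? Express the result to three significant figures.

R_th ≈ 4.18 kΩ

With V_DC suppressed (replaced by a short), R_th = R1 ‖ R2 = (18.10 × 5.43)/(18.10 + 5.43) = 4.177 kΩ.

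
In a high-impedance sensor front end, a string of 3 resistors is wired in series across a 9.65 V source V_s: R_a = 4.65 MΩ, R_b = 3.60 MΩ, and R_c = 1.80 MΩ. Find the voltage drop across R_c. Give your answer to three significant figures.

ΣR = 4.65 + 3.60 + 1.80 = 10.05 MΩ.
By the voltage-divider rule, V = 9.65 × 1.800/10.05 = 1.728 V.

V ≈ 1.73 V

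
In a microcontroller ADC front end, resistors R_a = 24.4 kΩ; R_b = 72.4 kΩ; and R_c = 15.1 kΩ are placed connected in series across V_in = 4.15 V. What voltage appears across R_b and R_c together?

ΣR = 24.4 + 72.4 + 15.1 = 111.9 kΩ.
R_{R_b..R_c} = 72.4 + 15.1 = 87.50 kΩ.
Voltage divider: V = V_in · (87.50 / 111.9) = 4.15 × 0.7819 = 3.245 V.

V ≈ 3.25 V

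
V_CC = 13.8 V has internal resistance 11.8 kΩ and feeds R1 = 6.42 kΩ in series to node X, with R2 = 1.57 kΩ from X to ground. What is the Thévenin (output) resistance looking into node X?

R1' = 11.8 + 6.42 = 18.22 kΩ (source resistance + R1).
With V_CC suppressed (replaced by a short), R_th = R1' ‖ R2 = (18.22 × 1.57)/(18.22 + 1.57) = 1.445 kΩ.

R_th ≈ 1.45 kΩ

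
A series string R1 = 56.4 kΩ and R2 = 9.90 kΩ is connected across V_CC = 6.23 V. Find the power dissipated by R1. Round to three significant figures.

P ≈ 0.498 mW

The common current is I = 6.23/66.30 = 0.09397 mA.
V(R1) = I·R = 5.300 V; P = V·I = 5.300 × 0.09397 = 0.4980 mW.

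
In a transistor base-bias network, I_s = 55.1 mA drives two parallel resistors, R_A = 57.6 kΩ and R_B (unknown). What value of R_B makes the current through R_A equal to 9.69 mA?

R_B ≈ 12.3 kΩ

Two-branch current divider: I_A = I_s · R_B/(R_A + R_B).
9.69/55.1 = R_B/(R_A + R_B) → R_B = R_A · (0.1759)/(1 − 0.1759) = 57.6 × 0.2134 = 12.29 kΩ.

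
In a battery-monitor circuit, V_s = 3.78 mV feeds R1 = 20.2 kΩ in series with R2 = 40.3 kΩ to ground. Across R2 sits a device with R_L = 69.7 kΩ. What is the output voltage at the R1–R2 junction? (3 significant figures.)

V_out ≈ 2.11 mV

The load sits in parallel with R2, giving an effective lower resistance R2' = R2·R_L/(R2+R_L) = 25.54 kΩ.
Voltage divider with the loaded lower leg: V_out = 3.78 × 25.54/(20.2 + 25.54) = 3.78 × 0.5583 = 2.110 mV.
(Unloaded it would be 2.52 mV; the load pulls it down.)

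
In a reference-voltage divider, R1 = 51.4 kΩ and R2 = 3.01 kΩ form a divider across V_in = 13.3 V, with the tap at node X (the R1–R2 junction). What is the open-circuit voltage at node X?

V_th ≈ 0.736 V

Open-circuit (no load on X): V_th = V_in · R2/(R1 + R2) = 13.3 × 3.01/(51.40 + 3.01) = 0.7358 V.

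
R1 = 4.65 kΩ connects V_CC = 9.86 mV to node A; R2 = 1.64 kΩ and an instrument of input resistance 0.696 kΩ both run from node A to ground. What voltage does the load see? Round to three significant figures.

First combine the lower leg with the load: R2 ‖ R_L = 0.4886 kΩ.
Now apply the divider: V_out = 9.86 × 0.09509 = 0.9376 mV.
(Unloaded it would be 2.57 mV; the load pulls it down.)

V_out ≈ 0.938 mV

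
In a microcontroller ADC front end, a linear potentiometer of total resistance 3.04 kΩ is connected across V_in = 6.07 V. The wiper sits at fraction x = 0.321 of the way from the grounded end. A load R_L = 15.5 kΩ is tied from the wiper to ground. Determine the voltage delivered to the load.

Split the track: R_lower = x·R_p = 0.9758 kΩ, R_upper = (1−x)·R_p = 2.064 kΩ.
(x·R_p) ‖ R_L = 0.9180 kΩ.
V_out = 6.07 × 0.9180/(2.064 + 0.9180) = 1.869 V.

V_out ≈ 1.87 V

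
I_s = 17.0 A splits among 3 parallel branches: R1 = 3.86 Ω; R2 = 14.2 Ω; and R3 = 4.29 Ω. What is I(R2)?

I ≈ 2.13 A

Total conductance ΣG = 1/3.86 + 1/14.2 + 1/4.29 = 0.5626 (units of 1/Ω).
R2 takes the fraction G_k/ΣG = 0.07042/0.5626 = 0.1252, so I = 17.0 × 0.1252 = 2.128 A.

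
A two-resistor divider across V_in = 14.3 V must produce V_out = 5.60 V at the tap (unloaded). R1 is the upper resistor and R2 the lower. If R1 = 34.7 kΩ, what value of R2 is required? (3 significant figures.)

V_out/V_in = R2/(R1+R2) = 0.3916.
So R2 = R1 · V_out/(V_in − V_out) = 34.7 × 5.60/(14.3 − 5.60) = 34.7 × 0.6437 = 22.34 kΩ.

R2 ≈ 22.3 kΩ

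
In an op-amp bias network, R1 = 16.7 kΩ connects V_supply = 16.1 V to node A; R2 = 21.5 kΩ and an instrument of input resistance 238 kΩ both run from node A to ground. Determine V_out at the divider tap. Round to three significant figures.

First combine the lower leg with the load: R2 ‖ R_L = 19.72 kΩ.
Voltage divider with the loaded lower leg: V_out = 16.1 × 19.72/(16.7 + 19.72) = 16.1 × 0.5414 = 8.717 V.

V_out ≈ 8.72 V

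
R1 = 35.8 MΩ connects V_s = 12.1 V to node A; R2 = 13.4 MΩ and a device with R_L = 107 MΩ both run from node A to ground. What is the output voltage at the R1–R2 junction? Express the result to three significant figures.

First combine the lower leg with the load: R2 ‖ R_L = 11.91 MΩ.
Then V_out = V_s · R2'/(R1 + R2') = 12.1 × 11.91/47.71 = 3.020 V.
(Unloaded it would be 3.30 V; the load pulls it down.)

V_out ≈ 3.02 V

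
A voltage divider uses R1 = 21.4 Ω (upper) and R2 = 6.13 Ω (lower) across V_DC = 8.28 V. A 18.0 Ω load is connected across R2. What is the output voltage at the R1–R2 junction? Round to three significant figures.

The load sits in parallel with R2, giving an effective lower resistance R2' = R2·R_L/(R2+R_L) = 4.573 Ω.
Then V_out = V_DC · R2'/(R1 + R2') = 8.28 × 4.573/25.97 = 1.458 V.

V_out ≈ 1.46 V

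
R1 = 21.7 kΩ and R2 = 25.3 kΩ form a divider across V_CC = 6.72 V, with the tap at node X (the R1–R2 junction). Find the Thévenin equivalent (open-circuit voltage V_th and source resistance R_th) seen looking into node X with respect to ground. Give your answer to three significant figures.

V_th is the unloaded tap voltage: V_CC · R2/(R1+R2) = 6.72 × 0.5383 = 3.617 V.
Looking into X with the source shorted: R_th = R1·R2/(R1+R2) = 21.70 × 25.3/47.00 = 11.68 kΩ.

V_th ≈ 3.62 V, R_th ≈ 11.7 kΩ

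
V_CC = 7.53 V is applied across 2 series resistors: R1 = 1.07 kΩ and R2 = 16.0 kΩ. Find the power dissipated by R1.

P ≈ 0.208 mW

ΣR = 17.07 kΩ → I = 7.53/17.07 = 0.4411 mA.
V(R1) = I·R = 0.4720 V; P = V·I = 0.4720 × 0.4411 = 0.2082 mW.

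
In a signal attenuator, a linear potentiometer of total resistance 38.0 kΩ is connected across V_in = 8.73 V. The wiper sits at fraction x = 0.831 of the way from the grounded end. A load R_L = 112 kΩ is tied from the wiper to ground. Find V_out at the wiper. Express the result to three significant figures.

V_out ≈ 6.92 V

Split the track: R_lower = x·R_p = 31.58 kΩ, R_upper = (1−x)·R_p = 6.422 kΩ.
(x·R_p) ‖ R_L = 24.63 kΩ.
V_out = 8.73 × 24.63/(6.422 + 24.63) = 6.925 V.
(Unloaded: V_out = x·V_in = 7.25 V.)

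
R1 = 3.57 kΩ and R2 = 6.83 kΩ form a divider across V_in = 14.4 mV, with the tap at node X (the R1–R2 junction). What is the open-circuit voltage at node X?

V_th ≈ 9.46 mV

Open-circuit (no load on X): V_th = V_in · R2/(R1 + R2) = 14.4 × 6.83/(3.570 + 6.83) = 9.457 mV.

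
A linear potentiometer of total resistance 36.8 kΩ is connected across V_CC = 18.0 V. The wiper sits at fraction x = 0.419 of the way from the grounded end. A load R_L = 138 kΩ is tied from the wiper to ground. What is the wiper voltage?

Lower segment x·R_p = 15.42 kΩ; upper segment (1−x)·R_p = 21.38 kΩ.
R_L loads the lower segment: effective lower R = 13.87 kΩ.
V_out = 18.0 × 13.87/(21.38 + 13.87) = 7.082 V.
(Unloaded: V_out = x·V_CC = 7.54 V.)

V_out ≈ 7.08 V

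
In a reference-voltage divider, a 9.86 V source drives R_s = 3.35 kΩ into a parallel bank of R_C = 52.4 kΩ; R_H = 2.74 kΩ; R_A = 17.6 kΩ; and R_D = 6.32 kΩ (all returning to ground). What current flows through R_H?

Combine the parallel branches: R_p = (1/52.4 + 1/2.74 + 1/17.6 + 1/6.32)⁻¹ = 1.669 kΩ.
V_A = 9.86 × 1.669/5.019 = 3.279 V.
I(R_H) = V_A / R_H = 3.279/2.74 = 1.197 mA.

I ≈ 1.20 mA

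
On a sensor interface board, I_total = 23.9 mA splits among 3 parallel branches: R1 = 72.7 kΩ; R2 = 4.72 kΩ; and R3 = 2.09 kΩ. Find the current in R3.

I ≈ 16.2 mA

Conductances: ΣG = 1/72.7 + 1/4.72 + 1/2.09 = 0.7041 (1/kΩ).
Current divider: I(R3) = I_total · G_k/ΣG = 23.9 × (0.4785/0.7041) = 23.9 × 0.6796 = 16.24 mA.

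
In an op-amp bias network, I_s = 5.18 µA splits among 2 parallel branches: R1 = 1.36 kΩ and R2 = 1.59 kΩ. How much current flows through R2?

Two-branch current divider: I_k = I_s · R_other/(R_1 + R_2).
So I = 5.18 × 1.36/2.950 = 2.388 µA.

I ≈ 2.39 µA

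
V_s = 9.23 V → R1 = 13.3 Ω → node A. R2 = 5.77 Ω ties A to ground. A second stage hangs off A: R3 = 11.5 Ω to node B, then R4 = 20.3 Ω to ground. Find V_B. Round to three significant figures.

The second stage (R3 + R4 = 31.80 Ω) loads node A in parallel with R2.
R2 ‖ (R3+R4) = 4.884 Ω.
First divider: V_A = V_s · 4.884/(13.3 + 4.884) = 2.479 V.
V_B = V_A × 0.6384 = 1.583 V.

V_B ≈ 1.58 V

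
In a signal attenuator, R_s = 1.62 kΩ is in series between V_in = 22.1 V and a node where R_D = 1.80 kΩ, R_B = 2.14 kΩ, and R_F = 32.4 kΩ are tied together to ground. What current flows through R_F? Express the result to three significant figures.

I ≈ 0.252 mA

Equivalent of the parallel group: R_p = 0.9490 kΩ.
V_A by voltage divider: V_A = 22.1 × 0.9490/(1.62 + 0.9490) = 8.164 V.
I(R_F) = V_A / R_F = 8.164/32.4 = 0.2520 mA.
(Equivalently: I_total = 8.602 mA, then current-divider fraction G_k/ΣG = 0.02929.)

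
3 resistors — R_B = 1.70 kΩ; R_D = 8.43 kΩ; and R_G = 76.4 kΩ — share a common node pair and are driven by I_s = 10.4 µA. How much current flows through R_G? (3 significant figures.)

Total conductance ΣG = 1/1.70 + 1/8.43 + 1/76.4 = 0.7199 (units of 1/kΩ).
R_G takes the fraction G_k/ΣG = 0.01309/0.7199 = 0.01818, so I = 10.4 × 0.01818 = 0.1891 µA.

I ≈ 0.189 µA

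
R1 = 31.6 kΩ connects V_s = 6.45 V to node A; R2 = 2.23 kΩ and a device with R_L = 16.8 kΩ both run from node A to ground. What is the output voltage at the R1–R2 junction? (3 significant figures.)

V_out ≈ 0.378 V

The load sits in parallel with R2, giving an effective lower resistance R2' = R2·R_L/(R2+R_L) = 1.969 kΩ.
Then V_out = V_s · R2'/(R1 + R2') = 6.45 × 1.969/33.57 = 0.3783 V.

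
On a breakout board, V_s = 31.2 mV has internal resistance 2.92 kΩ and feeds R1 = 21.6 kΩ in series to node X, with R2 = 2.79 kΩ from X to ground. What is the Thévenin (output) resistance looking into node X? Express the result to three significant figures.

R1' = 2.92 + 21.6 = 24.52 kΩ (source resistance + R1).
Looking into X with the source shorted: R_th = R1'·R2/(R1'+R2) = 24.52 × 2.79/27.31 = 2.505 kΩ.

R_th ≈ 2.50 kΩ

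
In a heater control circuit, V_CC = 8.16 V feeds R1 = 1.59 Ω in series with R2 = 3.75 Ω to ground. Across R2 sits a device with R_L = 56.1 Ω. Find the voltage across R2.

The load sits in parallel with R2, giving an effective lower resistance R2' = R2·R_L/(R2+R_L) = 3.515 Ω.
Then V_out = V_CC · R2'/(R1 + R2') = 8.16 × 3.515/5.105 = 5.619 V.
(Unloaded it would be 5.73 V; the load pulls it down.)

V_out ≈ 5.62 V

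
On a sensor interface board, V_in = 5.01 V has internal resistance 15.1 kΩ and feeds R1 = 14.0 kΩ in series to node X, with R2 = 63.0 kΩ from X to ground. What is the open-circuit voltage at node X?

V_th ≈ 3.43 V

R1' = 15.1 + 14.0 = 29.10 kΩ (source resistance + R1).
V_th is the unloaded tap voltage: V_in · R2/(R1'+R2) = 5.01 × 0.6840 = 3.427 V.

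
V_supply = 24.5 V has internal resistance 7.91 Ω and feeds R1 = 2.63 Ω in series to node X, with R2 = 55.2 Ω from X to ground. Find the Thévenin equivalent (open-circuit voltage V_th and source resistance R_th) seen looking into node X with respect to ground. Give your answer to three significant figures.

V_th ≈ 20.6 V, R_th ≈ 8.85 Ω

R1' = 7.91 + 2.63 = 10.54 Ω (source resistance + R1).
Open-circuit (no load on X): V_th = V_supply · R2/(R1' + R2) = 24.5 × 55.2/(10.54 + 55.2) = 20.57 V.
Zeroing V_supply shorts the top of R1' to ground, so R_th = R1' ‖ R2 = 8.850 Ω.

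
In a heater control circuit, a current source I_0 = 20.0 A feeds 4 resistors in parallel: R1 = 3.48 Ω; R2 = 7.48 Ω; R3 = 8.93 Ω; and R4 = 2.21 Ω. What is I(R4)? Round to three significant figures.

Conductances: ΣG = 1/3.48 + 1/7.48 + 1/8.93 + 1/2.21 = 0.9855 (1/Ω).
By the current-divider rule, I = I_0 · G_k/ΣG = 20.0 × 0.4591 = 9.183 A.

I ≈ 9.18 A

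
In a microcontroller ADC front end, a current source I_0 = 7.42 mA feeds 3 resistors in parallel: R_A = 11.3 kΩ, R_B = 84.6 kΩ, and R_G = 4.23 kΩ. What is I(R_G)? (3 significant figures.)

Total conductance ΣG = 1/11.3 + 1/84.6 + 1/4.23 = 0.3367 (units of 1/kΩ).
R_G takes the fraction G_k/ΣG = 0.2364/0.3367 = 0.7021, so I = 7.42 × 0.7021 = 5.209 mA.

I ≈ 5.21 mA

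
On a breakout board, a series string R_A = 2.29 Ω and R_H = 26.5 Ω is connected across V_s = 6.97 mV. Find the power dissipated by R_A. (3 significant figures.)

The common current is I = 6.97/28.79 = 0.2421 mA.
P = I²R = 0.05861 × 2.29 = 0.1342 µW.

P ≈ 0.134 µW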